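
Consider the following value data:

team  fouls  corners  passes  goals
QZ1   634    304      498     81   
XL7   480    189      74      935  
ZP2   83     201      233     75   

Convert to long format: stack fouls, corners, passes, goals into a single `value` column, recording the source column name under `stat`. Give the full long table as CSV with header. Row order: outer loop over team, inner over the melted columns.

team,stat,value
QZ1,fouls,634
QZ1,corners,304
QZ1,passes,498
QZ1,goals,81
XL7,fouls,480
XL7,corners,189
XL7,passes,74
XL7,goals,935
ZP2,fouls,83
ZP2,corners,201
ZP2,passes,233
ZP2,goals,75

Each (team, column) pair becomes one row: 3 × 4 = 12 rows.
For example, (QZ1, fouls) → value=634.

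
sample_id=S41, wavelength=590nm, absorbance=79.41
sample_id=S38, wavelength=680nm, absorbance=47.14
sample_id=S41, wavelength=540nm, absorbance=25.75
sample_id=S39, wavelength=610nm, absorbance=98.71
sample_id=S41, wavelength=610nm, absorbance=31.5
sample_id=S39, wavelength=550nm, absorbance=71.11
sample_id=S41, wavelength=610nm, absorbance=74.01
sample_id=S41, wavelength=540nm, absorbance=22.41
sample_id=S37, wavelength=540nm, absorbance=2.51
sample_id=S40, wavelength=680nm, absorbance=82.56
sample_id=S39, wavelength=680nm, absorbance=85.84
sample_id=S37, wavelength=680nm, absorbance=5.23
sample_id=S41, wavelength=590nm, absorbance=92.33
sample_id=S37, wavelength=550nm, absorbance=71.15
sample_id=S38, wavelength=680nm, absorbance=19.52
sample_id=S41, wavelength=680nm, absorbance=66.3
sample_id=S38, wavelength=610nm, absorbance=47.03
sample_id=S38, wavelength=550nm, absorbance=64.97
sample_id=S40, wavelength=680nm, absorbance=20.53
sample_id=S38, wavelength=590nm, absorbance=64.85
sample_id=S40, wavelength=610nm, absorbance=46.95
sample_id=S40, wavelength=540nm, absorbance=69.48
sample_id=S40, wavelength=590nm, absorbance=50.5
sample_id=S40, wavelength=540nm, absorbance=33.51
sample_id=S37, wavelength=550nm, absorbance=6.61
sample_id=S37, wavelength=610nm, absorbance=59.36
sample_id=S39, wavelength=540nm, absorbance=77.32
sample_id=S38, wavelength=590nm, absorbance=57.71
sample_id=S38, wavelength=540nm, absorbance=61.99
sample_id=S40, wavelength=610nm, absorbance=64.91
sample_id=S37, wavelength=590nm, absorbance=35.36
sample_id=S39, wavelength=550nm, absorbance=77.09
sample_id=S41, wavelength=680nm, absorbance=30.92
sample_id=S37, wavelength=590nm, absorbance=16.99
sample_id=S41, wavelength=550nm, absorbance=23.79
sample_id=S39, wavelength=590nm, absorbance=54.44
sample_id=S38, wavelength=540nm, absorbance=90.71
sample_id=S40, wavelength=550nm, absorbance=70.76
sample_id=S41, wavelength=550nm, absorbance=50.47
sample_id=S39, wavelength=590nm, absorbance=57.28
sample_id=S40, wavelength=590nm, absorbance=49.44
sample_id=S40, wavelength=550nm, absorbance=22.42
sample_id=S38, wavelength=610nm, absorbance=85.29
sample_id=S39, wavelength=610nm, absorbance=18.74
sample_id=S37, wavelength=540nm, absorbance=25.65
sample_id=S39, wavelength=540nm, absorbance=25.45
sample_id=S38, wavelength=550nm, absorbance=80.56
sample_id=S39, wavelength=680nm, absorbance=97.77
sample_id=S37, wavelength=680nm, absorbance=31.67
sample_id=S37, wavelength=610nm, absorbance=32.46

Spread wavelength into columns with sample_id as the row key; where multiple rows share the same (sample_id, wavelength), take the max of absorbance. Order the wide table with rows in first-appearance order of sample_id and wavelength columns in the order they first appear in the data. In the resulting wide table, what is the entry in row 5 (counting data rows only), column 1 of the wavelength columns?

With rows in first-appearance order of sample_id, row 5 is sample_id=S40. wavelength columns in first-appearance order: 590nm, 680nm, 540nm, 610nm, 550nm; column 1 is 590nm.
Long rows with sample_id=S40, wavelength=590nm: max(50.5, 49.44) = 50.5.

50.5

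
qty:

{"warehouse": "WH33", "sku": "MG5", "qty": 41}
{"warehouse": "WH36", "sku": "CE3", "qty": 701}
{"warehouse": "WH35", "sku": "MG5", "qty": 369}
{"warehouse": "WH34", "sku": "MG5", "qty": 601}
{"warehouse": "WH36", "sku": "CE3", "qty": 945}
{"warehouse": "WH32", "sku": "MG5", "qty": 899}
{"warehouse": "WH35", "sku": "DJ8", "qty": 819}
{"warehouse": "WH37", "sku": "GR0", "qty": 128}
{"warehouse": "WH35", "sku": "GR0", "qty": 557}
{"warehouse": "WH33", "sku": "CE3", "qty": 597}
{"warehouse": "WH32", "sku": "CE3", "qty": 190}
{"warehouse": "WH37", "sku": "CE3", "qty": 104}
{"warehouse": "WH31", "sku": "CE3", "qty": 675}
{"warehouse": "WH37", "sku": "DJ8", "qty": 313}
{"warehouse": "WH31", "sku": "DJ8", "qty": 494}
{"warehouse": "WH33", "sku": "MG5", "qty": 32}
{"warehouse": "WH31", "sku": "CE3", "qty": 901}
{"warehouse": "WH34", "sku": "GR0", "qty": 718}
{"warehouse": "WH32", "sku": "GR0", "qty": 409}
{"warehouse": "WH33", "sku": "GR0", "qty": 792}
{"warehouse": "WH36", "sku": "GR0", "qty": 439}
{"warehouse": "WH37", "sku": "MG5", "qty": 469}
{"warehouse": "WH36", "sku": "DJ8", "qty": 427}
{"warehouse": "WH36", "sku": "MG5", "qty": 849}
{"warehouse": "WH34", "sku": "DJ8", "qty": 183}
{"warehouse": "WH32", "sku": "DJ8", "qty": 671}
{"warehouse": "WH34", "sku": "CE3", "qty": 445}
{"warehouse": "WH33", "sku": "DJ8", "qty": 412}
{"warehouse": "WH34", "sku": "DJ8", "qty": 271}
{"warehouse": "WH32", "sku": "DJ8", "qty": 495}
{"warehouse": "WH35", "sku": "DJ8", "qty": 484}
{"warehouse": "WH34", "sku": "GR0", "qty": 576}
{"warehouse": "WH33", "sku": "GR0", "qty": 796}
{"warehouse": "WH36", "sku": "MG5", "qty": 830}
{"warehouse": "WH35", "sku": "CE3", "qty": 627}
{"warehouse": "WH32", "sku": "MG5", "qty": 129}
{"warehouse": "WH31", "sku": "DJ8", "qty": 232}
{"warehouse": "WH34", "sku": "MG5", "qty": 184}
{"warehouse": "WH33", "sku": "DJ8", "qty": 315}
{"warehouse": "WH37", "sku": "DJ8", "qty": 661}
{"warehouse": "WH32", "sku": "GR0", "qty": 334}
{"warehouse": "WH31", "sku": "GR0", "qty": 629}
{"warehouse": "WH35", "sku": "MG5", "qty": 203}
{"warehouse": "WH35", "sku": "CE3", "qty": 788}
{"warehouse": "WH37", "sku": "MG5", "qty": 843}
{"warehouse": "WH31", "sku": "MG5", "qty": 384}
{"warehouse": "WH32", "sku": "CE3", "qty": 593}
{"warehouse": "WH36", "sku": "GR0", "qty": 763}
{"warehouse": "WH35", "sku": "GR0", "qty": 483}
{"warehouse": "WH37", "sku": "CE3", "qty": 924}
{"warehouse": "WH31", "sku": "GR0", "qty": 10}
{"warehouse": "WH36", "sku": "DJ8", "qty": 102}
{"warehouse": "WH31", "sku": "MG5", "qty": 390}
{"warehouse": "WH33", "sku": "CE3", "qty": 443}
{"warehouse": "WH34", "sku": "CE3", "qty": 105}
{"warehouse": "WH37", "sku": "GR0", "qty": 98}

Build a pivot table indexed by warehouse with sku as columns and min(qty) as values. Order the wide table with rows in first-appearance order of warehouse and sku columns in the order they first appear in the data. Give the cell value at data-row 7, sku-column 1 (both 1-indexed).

384

With rows in first-appearance order of warehouse, row 7 is warehouse=WH31. sku columns in first-appearance order: MG5, CE3, DJ8, GR0; column 1 is MG5.
Long rows with warehouse=WH31, sku=MG5: min(384, 390) = 384.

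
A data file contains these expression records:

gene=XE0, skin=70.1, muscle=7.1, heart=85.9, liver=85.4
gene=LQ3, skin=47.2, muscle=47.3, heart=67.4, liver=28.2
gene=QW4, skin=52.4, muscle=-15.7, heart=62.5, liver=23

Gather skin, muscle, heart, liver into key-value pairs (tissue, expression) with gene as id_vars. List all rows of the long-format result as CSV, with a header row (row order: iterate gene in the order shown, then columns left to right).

Each (gene, column) pair becomes one row: 3 × 4 = 12 rows.
For example, (XE0, skin) → expression=70.1.

gene,tissue,expression
XE0,skin,70.1
XE0,muscle,7.1
XE0,heart,85.9
XE0,liver,85.4
LQ3,skin,47.2
LQ3,muscle,47.3
LQ3,heart,67.4
LQ3,liver,28.2
QW4,skin,52.4
QW4,muscle,-15.7
QW4,heart,62.5
QW4,liver,23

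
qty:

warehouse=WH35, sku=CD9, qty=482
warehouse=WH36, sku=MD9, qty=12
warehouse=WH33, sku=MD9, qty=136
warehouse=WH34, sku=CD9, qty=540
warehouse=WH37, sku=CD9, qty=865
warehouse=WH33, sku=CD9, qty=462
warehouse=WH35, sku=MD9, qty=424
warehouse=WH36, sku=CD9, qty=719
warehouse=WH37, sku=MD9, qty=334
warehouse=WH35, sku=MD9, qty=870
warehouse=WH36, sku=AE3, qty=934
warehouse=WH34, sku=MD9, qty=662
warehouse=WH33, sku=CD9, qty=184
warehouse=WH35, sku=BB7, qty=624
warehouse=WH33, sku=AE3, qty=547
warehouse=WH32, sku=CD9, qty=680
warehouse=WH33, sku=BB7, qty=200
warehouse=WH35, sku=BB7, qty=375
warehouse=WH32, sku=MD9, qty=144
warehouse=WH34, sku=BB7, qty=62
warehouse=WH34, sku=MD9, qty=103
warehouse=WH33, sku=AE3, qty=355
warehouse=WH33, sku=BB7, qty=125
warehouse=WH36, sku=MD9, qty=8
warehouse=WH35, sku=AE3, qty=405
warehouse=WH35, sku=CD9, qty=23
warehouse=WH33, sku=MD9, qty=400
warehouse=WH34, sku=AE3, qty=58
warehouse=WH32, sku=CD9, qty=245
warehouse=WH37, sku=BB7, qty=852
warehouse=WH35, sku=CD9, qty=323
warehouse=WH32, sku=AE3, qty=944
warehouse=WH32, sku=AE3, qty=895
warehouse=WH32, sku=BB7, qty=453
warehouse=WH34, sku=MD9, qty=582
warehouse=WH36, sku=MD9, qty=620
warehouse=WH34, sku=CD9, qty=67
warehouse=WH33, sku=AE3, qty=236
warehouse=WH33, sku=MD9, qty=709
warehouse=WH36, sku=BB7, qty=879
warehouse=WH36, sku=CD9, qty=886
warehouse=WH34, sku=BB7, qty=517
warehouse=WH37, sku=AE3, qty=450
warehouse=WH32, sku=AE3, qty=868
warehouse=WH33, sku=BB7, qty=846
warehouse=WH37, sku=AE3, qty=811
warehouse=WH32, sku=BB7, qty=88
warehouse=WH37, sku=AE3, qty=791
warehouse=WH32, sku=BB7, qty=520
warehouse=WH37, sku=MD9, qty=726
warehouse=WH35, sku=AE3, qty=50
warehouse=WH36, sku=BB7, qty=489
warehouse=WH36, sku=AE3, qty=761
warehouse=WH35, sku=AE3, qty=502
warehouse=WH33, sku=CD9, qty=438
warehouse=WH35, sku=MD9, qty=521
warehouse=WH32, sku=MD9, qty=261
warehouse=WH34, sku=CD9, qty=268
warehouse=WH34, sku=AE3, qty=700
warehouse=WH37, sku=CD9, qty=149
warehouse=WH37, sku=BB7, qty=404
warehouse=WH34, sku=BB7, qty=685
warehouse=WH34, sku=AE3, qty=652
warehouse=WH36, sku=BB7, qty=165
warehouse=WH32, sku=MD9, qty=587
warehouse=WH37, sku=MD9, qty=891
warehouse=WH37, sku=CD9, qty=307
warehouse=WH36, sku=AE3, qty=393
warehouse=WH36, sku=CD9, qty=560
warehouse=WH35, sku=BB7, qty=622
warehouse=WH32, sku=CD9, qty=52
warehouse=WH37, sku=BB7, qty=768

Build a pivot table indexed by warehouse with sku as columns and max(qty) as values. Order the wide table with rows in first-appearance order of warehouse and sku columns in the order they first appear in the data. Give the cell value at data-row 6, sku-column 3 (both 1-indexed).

With rows in first-appearance order of warehouse, row 6 is warehouse=WH32. sku columns in first-appearance order: CD9, MD9, AE3, BB7; column 3 is AE3.
Long rows with warehouse=WH32, sku=AE3: max(944, 895, 868) = 944.

944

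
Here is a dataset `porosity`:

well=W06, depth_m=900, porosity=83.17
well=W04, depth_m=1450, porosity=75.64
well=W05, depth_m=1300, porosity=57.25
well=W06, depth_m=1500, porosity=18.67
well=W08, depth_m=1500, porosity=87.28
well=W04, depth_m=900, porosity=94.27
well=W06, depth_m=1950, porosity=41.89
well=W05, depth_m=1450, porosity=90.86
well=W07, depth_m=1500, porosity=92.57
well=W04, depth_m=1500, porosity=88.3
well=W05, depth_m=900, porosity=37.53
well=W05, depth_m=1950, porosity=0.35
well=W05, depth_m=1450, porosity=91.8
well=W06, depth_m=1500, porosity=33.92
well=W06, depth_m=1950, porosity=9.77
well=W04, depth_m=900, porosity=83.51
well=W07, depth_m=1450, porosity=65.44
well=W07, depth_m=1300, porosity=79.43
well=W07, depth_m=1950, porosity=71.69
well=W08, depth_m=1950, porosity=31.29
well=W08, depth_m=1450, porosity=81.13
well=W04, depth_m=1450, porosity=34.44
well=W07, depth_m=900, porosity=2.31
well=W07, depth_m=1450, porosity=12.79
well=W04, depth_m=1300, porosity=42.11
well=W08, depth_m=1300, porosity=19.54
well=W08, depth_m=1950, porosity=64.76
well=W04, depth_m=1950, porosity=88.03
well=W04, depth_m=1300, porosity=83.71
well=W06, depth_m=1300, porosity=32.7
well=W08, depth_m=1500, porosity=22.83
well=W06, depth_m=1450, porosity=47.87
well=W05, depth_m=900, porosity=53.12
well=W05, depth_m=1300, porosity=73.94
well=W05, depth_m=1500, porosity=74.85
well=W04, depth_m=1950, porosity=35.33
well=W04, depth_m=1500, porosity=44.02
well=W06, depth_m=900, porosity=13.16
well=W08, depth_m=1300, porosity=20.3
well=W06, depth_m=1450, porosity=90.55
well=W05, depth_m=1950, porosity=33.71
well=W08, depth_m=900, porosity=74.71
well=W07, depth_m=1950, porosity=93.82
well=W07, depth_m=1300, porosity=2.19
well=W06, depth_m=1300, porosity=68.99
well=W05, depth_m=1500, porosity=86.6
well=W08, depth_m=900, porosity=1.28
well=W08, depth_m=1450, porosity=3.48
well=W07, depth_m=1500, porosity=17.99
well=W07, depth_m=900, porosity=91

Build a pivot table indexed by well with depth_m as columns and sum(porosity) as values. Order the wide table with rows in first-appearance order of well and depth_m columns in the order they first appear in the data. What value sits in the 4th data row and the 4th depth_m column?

With rows in first-appearance order of well, row 4 is well=W08. depth_m columns in first-appearance order: 900, 1450, 1300, 1500, 1950; column 4 is 1500.
Long rows with well=W08, depth_m=1500: 87.28 + 22.83 = 110.11.

110.11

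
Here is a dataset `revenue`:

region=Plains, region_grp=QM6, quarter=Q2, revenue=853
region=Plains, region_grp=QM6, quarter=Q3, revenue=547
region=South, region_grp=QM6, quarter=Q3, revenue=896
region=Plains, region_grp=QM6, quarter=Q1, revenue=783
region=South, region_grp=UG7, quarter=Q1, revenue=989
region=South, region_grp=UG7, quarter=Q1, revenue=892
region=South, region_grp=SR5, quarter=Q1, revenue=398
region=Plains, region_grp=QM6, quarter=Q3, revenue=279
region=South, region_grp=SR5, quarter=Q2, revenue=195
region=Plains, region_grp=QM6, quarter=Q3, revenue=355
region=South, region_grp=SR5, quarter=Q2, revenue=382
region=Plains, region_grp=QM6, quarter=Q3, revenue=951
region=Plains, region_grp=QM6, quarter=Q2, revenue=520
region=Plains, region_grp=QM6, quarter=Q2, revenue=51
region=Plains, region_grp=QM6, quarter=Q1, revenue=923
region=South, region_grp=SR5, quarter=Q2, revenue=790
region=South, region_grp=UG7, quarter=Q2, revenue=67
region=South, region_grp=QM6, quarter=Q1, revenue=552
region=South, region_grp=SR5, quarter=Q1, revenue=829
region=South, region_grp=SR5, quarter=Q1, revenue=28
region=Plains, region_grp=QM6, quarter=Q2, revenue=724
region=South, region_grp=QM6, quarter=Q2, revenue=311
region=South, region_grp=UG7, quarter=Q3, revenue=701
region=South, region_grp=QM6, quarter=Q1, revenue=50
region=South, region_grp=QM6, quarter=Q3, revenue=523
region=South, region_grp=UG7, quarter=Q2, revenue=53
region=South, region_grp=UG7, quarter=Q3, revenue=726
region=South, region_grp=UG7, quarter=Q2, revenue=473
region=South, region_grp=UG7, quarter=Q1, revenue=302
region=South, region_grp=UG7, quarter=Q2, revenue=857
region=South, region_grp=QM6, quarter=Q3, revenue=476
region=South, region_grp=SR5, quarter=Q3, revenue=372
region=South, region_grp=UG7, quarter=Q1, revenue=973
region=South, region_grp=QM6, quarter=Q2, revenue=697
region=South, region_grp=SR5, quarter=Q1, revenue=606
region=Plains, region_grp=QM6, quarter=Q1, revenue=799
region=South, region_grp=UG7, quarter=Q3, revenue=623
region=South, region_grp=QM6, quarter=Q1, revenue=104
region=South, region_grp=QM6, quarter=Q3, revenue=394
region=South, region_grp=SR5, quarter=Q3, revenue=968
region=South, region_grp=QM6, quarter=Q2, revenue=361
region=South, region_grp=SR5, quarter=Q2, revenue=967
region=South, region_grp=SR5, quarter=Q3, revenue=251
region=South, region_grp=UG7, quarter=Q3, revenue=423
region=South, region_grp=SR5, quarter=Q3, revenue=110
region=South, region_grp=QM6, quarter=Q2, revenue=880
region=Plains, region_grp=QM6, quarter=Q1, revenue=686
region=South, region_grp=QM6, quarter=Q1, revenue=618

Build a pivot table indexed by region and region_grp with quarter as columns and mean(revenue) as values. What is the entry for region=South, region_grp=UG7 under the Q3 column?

Rows with region=South, region_grp=UG7 and quarter=Q3: revenue values are 701, 726, 623, 423.
(701 + 726 + 623 + 423) / 4 = 618.25.

618.25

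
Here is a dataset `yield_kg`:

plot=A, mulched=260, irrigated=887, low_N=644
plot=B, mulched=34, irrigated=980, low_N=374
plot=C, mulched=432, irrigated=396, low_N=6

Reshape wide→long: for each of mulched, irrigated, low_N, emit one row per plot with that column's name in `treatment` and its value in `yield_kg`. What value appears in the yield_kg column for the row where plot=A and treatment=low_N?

Unpivoting turns each (plot, wide-column) pair into one long row.
The wide cell at row A, column low_N holds 644, so the long row (A, low_N) has yield_kg=644.

644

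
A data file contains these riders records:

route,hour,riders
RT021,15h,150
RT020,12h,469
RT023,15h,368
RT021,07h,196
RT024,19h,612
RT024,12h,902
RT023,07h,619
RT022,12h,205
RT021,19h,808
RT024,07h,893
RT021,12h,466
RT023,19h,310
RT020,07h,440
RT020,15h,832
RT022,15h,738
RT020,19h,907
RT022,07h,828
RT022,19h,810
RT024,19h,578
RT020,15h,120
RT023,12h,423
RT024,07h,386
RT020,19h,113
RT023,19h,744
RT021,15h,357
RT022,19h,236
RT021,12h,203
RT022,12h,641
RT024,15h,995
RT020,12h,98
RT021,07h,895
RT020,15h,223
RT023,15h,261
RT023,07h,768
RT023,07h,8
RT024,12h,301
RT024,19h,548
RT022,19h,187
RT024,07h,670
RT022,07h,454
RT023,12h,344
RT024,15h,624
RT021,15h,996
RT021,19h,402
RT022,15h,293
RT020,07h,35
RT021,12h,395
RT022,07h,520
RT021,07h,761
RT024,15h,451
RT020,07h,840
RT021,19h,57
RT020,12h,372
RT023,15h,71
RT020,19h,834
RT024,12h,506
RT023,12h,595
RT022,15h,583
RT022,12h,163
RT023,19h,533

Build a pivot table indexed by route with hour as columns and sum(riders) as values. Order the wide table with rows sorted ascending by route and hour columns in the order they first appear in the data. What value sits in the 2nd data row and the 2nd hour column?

With rows sorted ascending by route, row 2 is route=RT021. hour columns in first-appearance order: 15h, 12h, 07h, 19h; column 2 is 12h.
Long rows with route=RT021, hour=12h: 466 + 203 + 395 = 1064.

1064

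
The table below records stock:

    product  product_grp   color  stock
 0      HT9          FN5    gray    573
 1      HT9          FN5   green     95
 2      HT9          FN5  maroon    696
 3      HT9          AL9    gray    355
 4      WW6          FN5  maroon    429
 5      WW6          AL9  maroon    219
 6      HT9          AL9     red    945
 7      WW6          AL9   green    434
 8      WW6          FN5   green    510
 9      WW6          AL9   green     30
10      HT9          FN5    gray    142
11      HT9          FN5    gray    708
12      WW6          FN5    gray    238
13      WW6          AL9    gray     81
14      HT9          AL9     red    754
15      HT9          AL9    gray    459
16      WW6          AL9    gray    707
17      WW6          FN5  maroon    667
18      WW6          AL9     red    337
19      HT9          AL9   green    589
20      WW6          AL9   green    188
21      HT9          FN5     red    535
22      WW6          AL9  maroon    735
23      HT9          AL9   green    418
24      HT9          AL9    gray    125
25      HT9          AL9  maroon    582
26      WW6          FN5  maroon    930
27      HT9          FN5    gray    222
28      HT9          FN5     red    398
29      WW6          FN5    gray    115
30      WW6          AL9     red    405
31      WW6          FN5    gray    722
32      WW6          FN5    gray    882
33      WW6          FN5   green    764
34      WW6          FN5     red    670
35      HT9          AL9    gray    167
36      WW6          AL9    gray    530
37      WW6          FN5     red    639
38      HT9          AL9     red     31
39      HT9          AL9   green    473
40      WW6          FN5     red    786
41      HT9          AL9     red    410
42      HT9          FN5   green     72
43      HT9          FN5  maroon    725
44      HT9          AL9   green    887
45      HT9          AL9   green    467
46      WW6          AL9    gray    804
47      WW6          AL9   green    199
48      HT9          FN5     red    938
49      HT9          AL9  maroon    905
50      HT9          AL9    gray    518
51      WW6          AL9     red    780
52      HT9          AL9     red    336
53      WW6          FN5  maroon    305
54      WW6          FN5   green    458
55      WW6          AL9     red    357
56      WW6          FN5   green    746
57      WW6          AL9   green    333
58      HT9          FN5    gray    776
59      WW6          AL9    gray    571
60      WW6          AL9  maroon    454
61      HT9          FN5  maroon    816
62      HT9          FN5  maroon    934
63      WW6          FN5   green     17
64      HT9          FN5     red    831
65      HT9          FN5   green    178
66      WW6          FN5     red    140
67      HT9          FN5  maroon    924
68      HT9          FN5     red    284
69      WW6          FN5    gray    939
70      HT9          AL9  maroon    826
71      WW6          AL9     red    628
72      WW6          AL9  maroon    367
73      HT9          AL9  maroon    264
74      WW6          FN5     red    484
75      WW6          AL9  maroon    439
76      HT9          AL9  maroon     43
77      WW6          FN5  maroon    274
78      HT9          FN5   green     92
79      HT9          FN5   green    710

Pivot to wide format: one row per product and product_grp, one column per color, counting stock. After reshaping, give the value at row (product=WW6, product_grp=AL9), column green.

Rows with product=WW6, product_grp=AL9 and color=green: stock values are 434, 30, 188, 199, 333.
5 rows match — count = 5.

5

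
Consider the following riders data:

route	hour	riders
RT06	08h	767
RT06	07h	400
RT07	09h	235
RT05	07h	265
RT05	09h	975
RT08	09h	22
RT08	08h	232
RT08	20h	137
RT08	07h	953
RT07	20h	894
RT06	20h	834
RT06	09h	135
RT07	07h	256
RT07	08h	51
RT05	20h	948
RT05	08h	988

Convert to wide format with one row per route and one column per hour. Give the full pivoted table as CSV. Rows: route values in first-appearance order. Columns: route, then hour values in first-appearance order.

route,08h,07h,09h,20h
RT06,767,400,135,834
RT07,51,256,235,894
RT05,988,265,975,948
RT08,232,953,22,137

Columns: route plus the 4 distinct hour values (08h, 07h, 09h, 20h).
For example, row RT06 column 08h takes riders=767 from the long row (RT06, 08h).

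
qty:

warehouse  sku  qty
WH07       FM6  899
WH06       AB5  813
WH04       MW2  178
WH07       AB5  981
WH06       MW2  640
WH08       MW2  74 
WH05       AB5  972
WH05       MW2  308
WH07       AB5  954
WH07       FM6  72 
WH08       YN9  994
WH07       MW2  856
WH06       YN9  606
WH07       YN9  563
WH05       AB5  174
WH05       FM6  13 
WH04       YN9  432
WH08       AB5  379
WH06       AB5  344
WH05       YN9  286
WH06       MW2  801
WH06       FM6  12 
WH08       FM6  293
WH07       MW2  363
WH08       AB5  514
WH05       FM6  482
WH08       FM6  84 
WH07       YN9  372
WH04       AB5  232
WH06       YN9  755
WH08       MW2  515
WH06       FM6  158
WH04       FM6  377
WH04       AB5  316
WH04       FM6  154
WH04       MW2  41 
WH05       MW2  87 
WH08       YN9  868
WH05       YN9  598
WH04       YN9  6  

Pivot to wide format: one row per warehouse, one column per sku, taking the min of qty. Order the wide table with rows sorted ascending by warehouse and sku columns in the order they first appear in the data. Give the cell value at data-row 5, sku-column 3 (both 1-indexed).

74

With rows sorted ascending by warehouse, row 5 is warehouse=WH08. sku columns in first-appearance order: FM6, AB5, MW2, YN9; column 3 is MW2.
Long rows with warehouse=WH08, sku=MW2: min(74, 515) = 74.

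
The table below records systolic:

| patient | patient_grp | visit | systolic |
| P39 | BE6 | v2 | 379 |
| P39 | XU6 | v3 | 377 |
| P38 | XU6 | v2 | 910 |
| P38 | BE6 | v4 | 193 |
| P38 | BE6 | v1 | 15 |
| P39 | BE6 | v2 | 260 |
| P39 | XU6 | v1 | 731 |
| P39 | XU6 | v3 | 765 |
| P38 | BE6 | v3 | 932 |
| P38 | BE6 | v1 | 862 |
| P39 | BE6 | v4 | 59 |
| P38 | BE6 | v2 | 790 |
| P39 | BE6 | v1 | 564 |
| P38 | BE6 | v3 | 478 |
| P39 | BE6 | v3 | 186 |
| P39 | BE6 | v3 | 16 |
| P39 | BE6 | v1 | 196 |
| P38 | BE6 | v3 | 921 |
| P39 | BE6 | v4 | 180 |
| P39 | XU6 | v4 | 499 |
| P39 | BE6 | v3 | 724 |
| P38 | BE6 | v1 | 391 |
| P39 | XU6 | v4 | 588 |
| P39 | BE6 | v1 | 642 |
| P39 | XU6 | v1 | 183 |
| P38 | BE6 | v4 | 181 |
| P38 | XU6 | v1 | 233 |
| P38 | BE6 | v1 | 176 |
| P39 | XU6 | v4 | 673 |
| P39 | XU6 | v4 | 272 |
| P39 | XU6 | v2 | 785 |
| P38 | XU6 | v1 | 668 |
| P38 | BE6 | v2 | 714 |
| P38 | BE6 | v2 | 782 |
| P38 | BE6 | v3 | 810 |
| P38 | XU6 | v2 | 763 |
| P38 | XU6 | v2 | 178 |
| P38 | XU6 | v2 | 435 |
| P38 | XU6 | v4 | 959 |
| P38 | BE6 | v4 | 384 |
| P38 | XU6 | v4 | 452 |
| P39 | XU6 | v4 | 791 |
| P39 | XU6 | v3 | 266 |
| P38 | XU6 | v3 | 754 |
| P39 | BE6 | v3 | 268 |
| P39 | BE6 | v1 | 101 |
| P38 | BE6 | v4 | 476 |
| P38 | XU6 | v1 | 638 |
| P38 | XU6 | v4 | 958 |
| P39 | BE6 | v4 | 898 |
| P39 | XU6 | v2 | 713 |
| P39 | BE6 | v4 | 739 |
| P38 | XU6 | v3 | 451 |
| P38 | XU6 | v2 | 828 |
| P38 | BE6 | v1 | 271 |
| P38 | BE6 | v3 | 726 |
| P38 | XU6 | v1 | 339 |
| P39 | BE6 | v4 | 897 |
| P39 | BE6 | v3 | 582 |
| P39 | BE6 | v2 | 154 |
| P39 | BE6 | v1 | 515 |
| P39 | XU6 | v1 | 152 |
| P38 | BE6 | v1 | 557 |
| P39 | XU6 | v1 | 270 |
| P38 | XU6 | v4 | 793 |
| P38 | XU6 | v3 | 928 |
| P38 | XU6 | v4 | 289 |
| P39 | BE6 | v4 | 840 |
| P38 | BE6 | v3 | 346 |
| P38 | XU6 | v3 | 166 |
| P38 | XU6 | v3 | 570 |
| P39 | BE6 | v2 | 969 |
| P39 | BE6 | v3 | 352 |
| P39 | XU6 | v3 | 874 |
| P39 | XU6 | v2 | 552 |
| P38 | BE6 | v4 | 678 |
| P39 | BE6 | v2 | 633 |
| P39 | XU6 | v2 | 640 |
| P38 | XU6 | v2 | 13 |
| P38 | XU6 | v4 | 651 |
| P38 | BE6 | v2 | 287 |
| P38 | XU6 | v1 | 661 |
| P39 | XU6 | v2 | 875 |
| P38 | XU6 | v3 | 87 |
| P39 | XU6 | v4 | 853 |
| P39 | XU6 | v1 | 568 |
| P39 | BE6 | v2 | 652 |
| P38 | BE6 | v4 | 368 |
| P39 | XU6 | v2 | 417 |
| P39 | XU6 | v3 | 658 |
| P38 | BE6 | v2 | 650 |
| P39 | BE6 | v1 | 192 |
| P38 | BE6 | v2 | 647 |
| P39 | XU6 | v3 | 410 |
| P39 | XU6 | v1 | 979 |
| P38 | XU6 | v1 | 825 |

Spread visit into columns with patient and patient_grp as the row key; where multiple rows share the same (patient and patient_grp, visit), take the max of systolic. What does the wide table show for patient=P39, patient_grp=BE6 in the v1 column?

642

Rows with patient=P39, patient_grp=BE6 and visit=v1: systolic values are 564, 196, 642, 101, 515, 192.
max(564, 196, 642, 101, 515, 192) = 642.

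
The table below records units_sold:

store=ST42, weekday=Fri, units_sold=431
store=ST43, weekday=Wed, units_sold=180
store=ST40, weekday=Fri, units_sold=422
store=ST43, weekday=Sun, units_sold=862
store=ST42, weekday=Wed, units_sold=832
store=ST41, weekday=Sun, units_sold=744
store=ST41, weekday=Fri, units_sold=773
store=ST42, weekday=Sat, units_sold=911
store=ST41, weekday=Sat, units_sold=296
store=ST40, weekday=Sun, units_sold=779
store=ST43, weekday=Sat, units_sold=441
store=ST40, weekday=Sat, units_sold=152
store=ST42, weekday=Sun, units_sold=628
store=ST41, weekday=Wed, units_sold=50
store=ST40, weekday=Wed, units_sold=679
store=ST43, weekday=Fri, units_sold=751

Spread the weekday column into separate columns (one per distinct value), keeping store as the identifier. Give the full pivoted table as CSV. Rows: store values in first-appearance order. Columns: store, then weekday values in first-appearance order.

Columns: store plus the 4 distinct weekday values (Fri, Wed, Sun, Sat).
For example, row ST42 column Fri takes units_sold=431 from the long row (ST42, Fri).

store,Fri,Wed,Sun,Sat
ST42,431,832,628,911
ST43,751,180,862,441
ST40,422,679,779,152
ST41,773,50,744,296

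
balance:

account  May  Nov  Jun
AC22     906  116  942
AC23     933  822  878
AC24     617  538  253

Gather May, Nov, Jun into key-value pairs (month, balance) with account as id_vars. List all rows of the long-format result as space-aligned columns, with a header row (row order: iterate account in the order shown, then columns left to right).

Each (account, column) pair becomes one row: 3 × 3 = 9 rows.
For example, (AC22, May) → balance=906.

account  month  balance
AC22     May    906    
AC22     Nov    116    
AC22     Jun    942    
AC23     May    933    
AC23     Nov    822    
AC23     Jun    878    
AC24     May    617    
AC24     Nov    538    
AC24     Jun    253    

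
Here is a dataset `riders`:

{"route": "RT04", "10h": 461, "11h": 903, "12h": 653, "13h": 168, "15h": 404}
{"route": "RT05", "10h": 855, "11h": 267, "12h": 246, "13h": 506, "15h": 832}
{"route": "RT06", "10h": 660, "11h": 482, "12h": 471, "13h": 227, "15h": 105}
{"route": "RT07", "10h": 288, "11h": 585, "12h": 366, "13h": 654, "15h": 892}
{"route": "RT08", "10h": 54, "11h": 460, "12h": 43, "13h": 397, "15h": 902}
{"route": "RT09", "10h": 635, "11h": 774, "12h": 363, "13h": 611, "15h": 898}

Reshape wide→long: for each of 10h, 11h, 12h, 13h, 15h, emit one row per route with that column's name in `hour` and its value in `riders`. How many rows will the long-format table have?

30

6 route values × 5 melted columns = 30 rows.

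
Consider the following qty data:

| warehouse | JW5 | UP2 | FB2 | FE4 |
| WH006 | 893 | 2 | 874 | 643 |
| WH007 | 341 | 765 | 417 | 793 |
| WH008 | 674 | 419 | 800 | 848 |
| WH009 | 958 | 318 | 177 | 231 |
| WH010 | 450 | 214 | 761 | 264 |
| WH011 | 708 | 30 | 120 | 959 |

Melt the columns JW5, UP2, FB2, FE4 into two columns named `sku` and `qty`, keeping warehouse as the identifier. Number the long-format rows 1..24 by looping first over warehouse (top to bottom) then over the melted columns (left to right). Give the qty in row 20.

24 rows total (6 × 4). Row 20: index ⌊(20-1)/4⌋ = 4 into warehouse → WH010; (20-1) mod 4 = 3 into the melted columns → FE4.
So row 20 is (WH010, FE4, 264); qty = 264.

264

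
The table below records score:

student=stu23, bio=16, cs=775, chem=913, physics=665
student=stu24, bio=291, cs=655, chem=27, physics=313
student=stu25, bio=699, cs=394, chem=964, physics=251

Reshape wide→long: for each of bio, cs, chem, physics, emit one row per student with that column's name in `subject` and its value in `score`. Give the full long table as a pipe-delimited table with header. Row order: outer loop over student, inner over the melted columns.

| student | subject | score |
| stu23 | bio | 16 |
| stu23 | cs | 775 |
| stu23 | chem | 913 |
| stu23 | physics | 665 |
| stu24 | bio | 291 |
| stu24 | cs | 655 |
| stu24 | chem | 27 |
| stu24 | physics | 313 |
| stu25 | bio | 699 |
| stu25 | cs | 394 |
| stu25 | chem | 964 |
| stu25 | physics | 251 |

Each (student, column) pair becomes one row: 3 × 4 = 12 rows.
For example, (stu23, bio) → score=16.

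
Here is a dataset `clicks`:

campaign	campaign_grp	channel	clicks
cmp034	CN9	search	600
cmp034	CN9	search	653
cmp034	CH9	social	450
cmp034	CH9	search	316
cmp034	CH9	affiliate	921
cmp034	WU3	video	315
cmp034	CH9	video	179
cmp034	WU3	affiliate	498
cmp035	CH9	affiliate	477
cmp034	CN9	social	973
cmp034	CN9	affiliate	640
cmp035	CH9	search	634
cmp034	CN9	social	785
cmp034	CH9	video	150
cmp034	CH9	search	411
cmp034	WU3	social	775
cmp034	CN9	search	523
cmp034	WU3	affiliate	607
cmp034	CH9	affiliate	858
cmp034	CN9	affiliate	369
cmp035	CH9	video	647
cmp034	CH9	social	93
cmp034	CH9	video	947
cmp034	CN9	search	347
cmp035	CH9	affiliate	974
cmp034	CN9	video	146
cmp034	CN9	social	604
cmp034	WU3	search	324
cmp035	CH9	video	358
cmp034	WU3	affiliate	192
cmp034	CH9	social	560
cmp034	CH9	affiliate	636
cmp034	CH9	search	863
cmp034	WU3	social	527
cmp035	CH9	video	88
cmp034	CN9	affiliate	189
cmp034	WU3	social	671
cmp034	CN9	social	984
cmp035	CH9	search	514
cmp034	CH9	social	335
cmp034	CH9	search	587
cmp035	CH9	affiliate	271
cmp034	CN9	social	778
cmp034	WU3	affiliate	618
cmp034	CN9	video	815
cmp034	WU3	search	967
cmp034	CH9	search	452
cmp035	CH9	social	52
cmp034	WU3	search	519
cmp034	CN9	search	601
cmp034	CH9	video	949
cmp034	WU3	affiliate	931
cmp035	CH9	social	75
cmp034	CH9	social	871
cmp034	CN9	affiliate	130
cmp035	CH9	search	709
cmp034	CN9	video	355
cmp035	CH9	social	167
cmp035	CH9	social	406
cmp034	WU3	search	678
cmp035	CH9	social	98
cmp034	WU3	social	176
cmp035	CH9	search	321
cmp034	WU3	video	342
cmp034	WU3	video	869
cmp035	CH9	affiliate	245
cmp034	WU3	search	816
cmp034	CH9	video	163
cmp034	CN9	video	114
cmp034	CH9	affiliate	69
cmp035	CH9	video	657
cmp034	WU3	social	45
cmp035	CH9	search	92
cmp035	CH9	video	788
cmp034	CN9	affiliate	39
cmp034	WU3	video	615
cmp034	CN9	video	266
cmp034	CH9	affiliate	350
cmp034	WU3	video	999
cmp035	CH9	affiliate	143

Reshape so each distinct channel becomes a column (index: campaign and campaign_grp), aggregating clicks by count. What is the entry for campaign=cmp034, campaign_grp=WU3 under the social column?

Rows with campaign=cmp034, campaign_grp=WU3 and channel=social: clicks values are 775, 527, 671, 176, 45.
5 rows match — count = 5.

5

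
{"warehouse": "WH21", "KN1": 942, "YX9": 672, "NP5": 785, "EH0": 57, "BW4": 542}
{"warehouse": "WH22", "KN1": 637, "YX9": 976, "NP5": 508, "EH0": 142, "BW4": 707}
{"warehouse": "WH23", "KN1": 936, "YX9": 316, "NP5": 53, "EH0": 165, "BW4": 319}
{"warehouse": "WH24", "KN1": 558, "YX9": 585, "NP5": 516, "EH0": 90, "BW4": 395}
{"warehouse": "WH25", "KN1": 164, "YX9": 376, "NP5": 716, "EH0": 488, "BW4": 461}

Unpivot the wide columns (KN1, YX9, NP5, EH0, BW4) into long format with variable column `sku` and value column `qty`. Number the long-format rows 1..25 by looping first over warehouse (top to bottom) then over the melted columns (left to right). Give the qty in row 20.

395

25 rows total (5 × 5). Row 20: index ⌊(20-1)/5⌋ = 3 into warehouse → WH24; (20-1) mod 5 = 4 into the melted columns → BW4.
So row 20 is (WH24, BW4, 395); qty = 395.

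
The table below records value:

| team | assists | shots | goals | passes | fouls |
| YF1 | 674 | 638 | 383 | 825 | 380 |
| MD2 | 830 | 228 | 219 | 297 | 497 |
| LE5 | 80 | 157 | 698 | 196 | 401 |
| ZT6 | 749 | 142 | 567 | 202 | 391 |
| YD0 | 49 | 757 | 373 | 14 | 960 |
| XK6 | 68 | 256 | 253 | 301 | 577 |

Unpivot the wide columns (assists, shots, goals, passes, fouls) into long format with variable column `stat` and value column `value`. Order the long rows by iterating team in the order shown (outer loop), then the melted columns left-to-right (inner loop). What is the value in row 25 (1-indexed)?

960

30 rows total (6 × 5). Row 25: index ⌊(25-1)/5⌋ = 4 into team → YD0; (25-1) mod 5 = 4 into the melted columns → fouls.
So row 25 is (YD0, fouls, 960); value = 960.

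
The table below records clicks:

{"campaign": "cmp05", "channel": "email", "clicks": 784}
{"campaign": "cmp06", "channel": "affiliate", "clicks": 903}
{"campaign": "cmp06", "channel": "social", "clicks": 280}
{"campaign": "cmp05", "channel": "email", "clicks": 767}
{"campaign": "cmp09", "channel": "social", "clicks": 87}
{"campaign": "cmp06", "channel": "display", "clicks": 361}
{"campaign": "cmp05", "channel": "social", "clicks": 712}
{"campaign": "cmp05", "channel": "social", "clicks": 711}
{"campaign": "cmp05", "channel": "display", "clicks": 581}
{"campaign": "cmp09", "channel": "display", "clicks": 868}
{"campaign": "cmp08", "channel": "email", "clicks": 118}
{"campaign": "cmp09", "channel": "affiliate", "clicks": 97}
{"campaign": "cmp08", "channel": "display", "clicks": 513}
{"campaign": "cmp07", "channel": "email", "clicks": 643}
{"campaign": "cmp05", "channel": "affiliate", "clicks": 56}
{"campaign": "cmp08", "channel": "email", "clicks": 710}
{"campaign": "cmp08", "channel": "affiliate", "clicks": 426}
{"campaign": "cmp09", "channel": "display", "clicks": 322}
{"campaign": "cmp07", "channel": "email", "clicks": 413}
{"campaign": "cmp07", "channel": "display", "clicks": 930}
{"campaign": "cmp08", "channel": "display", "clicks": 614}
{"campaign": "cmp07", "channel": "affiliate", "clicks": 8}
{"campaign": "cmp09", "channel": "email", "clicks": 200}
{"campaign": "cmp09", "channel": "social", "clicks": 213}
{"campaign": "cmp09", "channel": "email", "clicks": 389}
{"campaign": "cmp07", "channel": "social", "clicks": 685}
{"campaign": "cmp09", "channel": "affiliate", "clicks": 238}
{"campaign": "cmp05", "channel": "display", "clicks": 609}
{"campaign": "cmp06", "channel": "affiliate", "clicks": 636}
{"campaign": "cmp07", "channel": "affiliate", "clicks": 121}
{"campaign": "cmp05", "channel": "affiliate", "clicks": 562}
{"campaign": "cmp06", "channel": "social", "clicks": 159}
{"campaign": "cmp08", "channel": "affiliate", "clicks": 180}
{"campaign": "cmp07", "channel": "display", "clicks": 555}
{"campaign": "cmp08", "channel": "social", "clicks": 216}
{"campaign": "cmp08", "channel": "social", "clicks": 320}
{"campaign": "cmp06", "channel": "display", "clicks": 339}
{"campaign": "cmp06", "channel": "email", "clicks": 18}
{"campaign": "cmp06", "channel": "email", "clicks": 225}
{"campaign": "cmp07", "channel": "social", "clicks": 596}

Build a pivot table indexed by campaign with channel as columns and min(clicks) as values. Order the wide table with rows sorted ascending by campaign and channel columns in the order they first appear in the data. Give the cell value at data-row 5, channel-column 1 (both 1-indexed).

With rows sorted ascending by campaign, row 5 is campaign=cmp09. channel columns in first-appearance order: email, affiliate, social, display; column 1 is email.
Long rows with campaign=cmp09, channel=email: min(200, 389) = 200.

200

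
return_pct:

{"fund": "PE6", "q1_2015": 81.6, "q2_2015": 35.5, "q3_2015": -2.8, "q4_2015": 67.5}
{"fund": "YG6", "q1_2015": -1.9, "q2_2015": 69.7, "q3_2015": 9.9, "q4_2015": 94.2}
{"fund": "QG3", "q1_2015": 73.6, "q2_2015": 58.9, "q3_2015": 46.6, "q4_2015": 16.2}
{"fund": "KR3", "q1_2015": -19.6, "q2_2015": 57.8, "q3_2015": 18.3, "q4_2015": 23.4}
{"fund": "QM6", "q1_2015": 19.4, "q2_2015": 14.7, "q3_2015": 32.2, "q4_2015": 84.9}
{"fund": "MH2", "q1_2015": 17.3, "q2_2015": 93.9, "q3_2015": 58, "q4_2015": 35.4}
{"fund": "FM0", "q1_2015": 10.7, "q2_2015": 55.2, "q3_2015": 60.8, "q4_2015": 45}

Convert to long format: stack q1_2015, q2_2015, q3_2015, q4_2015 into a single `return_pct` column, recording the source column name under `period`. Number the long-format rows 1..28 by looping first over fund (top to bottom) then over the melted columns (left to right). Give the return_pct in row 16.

23.4

28 rows total (7 × 4). Row 16: index ⌊(16-1)/4⌋ = 3 into fund → KR3; (16-1) mod 4 = 3 into the melted columns → q4_2015.
So row 16 is (KR3, q4_2015, 23.4); return_pct = 23.4.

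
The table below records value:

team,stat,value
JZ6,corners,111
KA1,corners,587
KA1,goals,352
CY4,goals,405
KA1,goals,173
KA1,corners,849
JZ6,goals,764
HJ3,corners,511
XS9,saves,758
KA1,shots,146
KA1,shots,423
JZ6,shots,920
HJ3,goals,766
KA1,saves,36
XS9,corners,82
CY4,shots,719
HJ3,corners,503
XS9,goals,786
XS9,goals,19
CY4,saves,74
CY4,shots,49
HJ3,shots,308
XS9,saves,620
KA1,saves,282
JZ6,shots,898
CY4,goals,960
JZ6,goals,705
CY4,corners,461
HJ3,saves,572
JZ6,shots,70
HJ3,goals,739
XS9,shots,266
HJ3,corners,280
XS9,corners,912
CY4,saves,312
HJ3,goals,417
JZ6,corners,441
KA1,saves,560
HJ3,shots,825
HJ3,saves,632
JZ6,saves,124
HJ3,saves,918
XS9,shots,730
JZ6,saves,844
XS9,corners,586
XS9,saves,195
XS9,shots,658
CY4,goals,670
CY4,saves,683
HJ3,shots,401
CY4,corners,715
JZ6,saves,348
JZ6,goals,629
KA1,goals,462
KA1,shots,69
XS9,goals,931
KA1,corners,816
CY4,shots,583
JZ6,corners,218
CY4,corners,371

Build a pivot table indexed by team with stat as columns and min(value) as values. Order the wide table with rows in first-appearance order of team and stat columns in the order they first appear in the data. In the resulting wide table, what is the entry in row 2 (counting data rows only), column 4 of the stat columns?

69

With rows in first-appearance order of team, row 2 is team=KA1. stat columns in first-appearance order: corners, goals, saves, shots; column 4 is shots.
Long rows with team=KA1, stat=shots: min(146, 423, 69) = 69.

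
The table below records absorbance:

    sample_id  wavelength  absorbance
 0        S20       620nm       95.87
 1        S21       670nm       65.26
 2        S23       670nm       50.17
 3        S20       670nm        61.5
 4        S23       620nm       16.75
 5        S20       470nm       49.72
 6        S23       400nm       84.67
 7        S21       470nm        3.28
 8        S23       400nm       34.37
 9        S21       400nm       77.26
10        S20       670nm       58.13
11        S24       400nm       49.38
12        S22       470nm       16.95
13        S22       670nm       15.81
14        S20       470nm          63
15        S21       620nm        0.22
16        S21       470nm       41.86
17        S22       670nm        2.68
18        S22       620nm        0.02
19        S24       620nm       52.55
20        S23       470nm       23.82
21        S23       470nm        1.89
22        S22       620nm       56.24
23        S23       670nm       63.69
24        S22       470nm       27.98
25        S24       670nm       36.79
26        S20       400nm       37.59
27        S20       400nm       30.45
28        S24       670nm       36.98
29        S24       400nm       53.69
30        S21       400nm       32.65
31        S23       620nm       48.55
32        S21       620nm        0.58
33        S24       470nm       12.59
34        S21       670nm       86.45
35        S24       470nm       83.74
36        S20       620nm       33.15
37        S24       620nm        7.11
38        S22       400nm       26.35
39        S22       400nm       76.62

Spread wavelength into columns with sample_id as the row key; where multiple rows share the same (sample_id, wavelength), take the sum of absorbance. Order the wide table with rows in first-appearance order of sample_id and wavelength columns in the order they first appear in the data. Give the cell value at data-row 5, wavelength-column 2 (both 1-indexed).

With rows in first-appearance order of sample_id, row 5 is sample_id=S22. wavelength columns in first-appearance order: 620nm, 670nm, 470nm, 400nm; column 2 is 670nm.
Long rows with sample_id=S22, wavelength=670nm: 15.81 + 2.68 = 18.49.

18.49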